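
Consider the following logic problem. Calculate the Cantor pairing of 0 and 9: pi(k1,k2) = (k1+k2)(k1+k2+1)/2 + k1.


k1 + k2 = 9
(k1+k2)(k1+k2+1)/2 = 9 * 10 / 2 = 45
pi = 45 + 0 = 45

45


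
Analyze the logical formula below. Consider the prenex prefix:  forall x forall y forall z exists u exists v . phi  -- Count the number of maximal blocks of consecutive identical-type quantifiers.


Quantifier-type sequence: A A A E E  (A=forall, E=exists)
Group into maximal same-type runs:
  Ax3 | Ex2
Number of blocks = 2

2


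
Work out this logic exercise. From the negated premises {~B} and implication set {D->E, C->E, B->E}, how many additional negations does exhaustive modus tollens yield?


Initial negated facts: {~B}
Apply modus tollens to closure:
  (no implication fires)
Final negated: {~B}
New negations: {(none)}
Count = 0

0


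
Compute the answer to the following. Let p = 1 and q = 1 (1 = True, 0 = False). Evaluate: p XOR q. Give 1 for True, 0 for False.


p = 1, q = 1
Operation: p XOR q
Evaluate: 1 XOR 1 = 0

0


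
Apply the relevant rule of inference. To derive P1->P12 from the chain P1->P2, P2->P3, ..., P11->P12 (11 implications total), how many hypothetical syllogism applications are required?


With 11 implications in a chain connecting 12 propositions:
P1->P2, P2->P3, ..., P11->P12
Steps needed = (number of implications) - 1 = 11 - 1 = 10

10


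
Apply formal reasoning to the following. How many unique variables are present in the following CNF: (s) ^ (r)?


Identify each variable that appears in the formula.
Variables found: r, s
Count = 2

2


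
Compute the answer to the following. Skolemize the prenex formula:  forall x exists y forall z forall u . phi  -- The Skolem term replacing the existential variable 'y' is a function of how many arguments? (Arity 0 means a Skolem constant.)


Quantifier prefix: forall x exists y forall z forall u
'y' is existentially quantified at position 2.
Universal variables preceding it: x
Skolem function arity = 1

1


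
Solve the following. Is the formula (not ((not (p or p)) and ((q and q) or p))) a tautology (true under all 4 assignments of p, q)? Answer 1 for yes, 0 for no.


Check all 4 assignments:
p=0, q=0: 1
p=0, q=1: 0
p=1, q=0: 1
p=1, q=1: 1
Satisfying count = 3/4.
Tautology iff count = 4: no.

0


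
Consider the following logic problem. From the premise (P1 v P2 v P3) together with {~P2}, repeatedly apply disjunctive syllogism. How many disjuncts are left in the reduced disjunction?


Original disjuncts (3): P1, P2, P3
Negated (eliminate): ~P2
Remaining disjuncts: P1, P3
Count = 3 - 1 = 2

2


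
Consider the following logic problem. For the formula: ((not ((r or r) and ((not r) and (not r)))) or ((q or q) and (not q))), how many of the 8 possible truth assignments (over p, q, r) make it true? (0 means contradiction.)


Check all 8 assignments:
p=0, q=0, r=0: 1
p=0, q=0, r=1: 1
p=0, q=1, r=0: 1
p=0, q=1, r=1: 1
p=1, q=0, r=0: 1
p=1, q=0, r=1: 1
p=1, q=1, r=0: 1
p=1, q=1, r=1: 1
Count of True = 8

8


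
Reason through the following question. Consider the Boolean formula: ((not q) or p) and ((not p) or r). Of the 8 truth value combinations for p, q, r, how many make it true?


Evaluate all 8 assignments for p, q, r:
p=0, q=0, r=0: 1
p=0, q=0, r=1: 1
p=0, q=1, r=0: 0
p=0, q=1, r=1: 0
p=1, q=0, r=0: 0
p=1, q=0, r=1: 1
p=1, q=1, r=0: 0
p=1, q=1, r=1: 1
Satisfying count = 4

4


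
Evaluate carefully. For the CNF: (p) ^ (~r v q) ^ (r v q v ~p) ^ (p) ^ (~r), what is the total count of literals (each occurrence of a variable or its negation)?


Counting literals in each clause:
Clause 1: 1 literal(s)
Clause 2: 2 literal(s)
Clause 3: 3 literal(s)
Clause 4: 1 literal(s)
Clause 5: 1 literal(s)
Total = 8

8


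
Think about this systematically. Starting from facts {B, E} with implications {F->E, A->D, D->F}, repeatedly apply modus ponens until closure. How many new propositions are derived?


Initial facts: {B, E}
Apply modus ponens to closure:
  (no implication fires)
Final known: {B, E}
New propositions: {(none)}
Count = 0

0


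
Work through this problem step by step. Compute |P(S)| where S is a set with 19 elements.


The power set of a set with n elements has 2^n elements.
|P(S)| = 2^19 = 524288

524288


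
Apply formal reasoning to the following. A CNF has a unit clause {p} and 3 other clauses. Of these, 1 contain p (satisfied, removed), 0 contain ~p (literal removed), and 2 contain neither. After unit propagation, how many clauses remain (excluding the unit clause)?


Satisfied (removed): 1
Shortened (remain): 0
Unchanged (remain): 2
Remaining = 0 + 2 = 2

2


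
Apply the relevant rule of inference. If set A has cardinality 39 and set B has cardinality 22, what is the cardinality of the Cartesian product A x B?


The Cartesian product A x B contains all ordered pairs (a, b).
|A x B| = |A| * |B| = 39 * 22 = 858

858


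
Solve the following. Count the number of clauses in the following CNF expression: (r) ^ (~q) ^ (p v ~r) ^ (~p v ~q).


A CNF formula is a conjunction of clauses.
Clauses are separated by ^.
Counting the conjuncts: 4 clauses.

4


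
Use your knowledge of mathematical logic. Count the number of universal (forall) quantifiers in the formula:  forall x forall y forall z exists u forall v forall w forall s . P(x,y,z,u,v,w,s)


Quantifier prefix: forall x forall y forall z exists u forall v forall w forall s
Mark each quantifier type:
  U U U E U U U
Universal count = 6, Existential count = 1
Asked for universal (forall) quantifiers: 6

6


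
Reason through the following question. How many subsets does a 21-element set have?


The power set of a set with n elements has 2^n elements.
|P(S)| = 2^21 = 2097152

2097152


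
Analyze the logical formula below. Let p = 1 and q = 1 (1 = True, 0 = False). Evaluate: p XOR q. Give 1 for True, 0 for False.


p = 1, q = 1
Operation: p XOR q
Evaluate: 1 XOR 1 = 0

0


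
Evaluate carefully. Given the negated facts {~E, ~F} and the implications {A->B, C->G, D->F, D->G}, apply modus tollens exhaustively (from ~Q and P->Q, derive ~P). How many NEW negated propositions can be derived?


Initial negated facts: {~E, ~F}
Apply modus tollens to closure:
  ~F and D->F  =>  ~D
Final negated: {~D, ~E, ~F}
New negations: {~D}
Count = 1

1


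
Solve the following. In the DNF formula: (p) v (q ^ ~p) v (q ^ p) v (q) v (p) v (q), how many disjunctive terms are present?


A DNF formula is a disjunction of terms (conjunctions).
Terms are separated by v.
Counting the disjuncts: 6 terms.

6


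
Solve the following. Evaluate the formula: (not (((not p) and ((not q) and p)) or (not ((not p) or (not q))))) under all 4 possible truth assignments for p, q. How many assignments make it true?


Check all 4 assignments:
p=0, q=0: 1
p=0, q=1: 1
p=1, q=0: 1
p=1, q=1: 0
Count of True = 3

3


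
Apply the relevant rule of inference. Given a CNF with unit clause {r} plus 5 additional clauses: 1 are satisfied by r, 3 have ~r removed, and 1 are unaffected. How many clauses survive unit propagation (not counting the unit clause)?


Satisfied (removed): 1
Shortened (remain): 3
Unchanged (remain): 1
Remaining = 3 + 1 = 4

4


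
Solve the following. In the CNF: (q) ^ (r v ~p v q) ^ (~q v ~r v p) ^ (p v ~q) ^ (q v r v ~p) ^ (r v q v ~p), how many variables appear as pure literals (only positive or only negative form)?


Check each variable for pure literal status:
p: mixed (not pure)
q: mixed (not pure)
r: mixed (not pure)
Pure literal count = 0

0


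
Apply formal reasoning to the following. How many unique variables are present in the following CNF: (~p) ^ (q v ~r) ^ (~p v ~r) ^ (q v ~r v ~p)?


Identify each variable that appears in the formula.
Variables found: p, q, r
Count = 3

3


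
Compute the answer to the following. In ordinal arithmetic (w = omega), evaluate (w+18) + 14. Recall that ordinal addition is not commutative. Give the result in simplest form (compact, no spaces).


Compute (w+18) + 14.
Ordinal + is associative but NOT commutative; for finite n>0, n + w = w but w + n stays w+n.
By associativity: (w+18) + 14 = w + (18+14) = w+32.
Result = w+32

w+32


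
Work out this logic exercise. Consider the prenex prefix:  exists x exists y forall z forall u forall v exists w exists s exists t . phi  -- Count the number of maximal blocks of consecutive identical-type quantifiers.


Quantifier-type sequence: E E A A A E E E  (A=forall, E=exists)
Group into maximal same-type runs:
  Ex2 | Ax3 | Ex3
Number of blocks = 3

3


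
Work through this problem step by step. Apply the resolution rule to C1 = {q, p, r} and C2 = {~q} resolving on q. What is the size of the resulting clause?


Remove q from C1 and ~q from C2.
C1 remainder: {p, r}
C2 remainder: {}
Union (resolvent): {p, r}
Resolvent has 2 literal(s).

2


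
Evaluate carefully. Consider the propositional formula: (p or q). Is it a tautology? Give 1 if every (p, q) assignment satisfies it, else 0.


Check all 4 assignments:
p=0, q=0: 0
p=0, q=1: 1
p=1, q=0: 1
p=1, q=1: 1
Satisfying count = 3/4.
Tautology iff count = 4: no.

0


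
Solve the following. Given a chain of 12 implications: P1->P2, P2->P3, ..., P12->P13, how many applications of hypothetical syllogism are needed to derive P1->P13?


With 12 implications in a chain connecting 13 propositions:
P1->P2, P2->P3, ..., P12->P13
Steps needed = (number of implications) - 1 = 12 - 1 = 11

11


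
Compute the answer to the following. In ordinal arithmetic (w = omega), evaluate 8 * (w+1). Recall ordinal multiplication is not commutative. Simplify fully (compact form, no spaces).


Compute 8 * (w+1).
Ordinal * is associative and left-distributive over +, but NOT commutative; for finite n>1, n*w = w but w*n stays w*n.
By left-distributivity: 8 * (w+1) = 8*w + 8*1 = w + 8 = w+8.
Result = w+8

w+8


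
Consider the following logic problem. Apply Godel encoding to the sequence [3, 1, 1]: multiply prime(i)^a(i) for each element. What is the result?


Encode each element as an exponent of the corresponding prime:
  2^3 = 8
  3^1 = 3
  5^1 = 5
Product = 8 * 3 * 5 = 120

120


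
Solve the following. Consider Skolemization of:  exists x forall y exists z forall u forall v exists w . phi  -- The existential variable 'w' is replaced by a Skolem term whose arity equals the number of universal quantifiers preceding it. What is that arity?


Quantifier prefix: exists x forall y exists z forall u forall v exists w
'w' is existentially quantified at position 6.
Universal variables preceding it: y, u, v
Skolem function arity = 3

3


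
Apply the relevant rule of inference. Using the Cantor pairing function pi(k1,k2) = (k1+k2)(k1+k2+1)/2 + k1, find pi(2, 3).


k1 + k2 = 5
(k1+k2)(k1+k2+1)/2 = 5 * 6 / 2 = 15
pi = 15 + 2 = 17

17


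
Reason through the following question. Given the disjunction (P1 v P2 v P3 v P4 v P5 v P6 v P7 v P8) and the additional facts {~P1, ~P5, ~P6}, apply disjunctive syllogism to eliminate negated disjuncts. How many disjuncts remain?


Original disjuncts (8): P1, P2, P3, P4, P5, P6, P7, P8
Negated (eliminate): ~P1, ~P5, ~P6
Remaining disjuncts: P2, P3, P4, P7, P8
Count = 8 - 3 = 5

5


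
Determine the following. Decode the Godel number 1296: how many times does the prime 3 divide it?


Factorize 1296 by dividing by 3 repeatedly.
Division steps: 3 divides 1296 exactly 4 time(s).
Exponent of 3 = 4

4


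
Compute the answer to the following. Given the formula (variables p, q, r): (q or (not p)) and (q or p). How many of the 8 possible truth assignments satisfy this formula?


Evaluate all 8 assignments for p, q, r:
p=0, q=0, r=0: 0
p=0, q=0, r=1: 0
p=0, q=1, r=0: 1
p=0, q=1, r=1: 1
p=1, q=0, r=0: 0
p=1, q=0, r=1: 0
p=1, q=1, r=0: 1
p=1, q=1, r=1: 1
Satisfying count = 4

4


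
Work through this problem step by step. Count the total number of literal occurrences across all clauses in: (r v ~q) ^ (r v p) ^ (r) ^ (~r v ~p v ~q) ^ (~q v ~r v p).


Counting literals in each clause:
Clause 1: 2 literal(s)
Clause 2: 2 literal(s)
Clause 3: 1 literal(s)
Clause 4: 3 literal(s)
Clause 5: 3 literal(s)
Total = 11

11


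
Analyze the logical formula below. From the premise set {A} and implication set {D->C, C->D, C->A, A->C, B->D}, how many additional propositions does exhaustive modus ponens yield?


Initial facts: {A}
Apply modus ponens to closure:
  A and A->C  =>  C
  C and C->D  =>  D
Final known: {A, C, D}
New propositions: {C, D}
Count = 2

2


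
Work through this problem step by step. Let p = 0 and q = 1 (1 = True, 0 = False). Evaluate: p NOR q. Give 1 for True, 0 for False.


p = 0, q = 1
Operation: p NOR q
Evaluate: 0 NOR 1 = 0

0


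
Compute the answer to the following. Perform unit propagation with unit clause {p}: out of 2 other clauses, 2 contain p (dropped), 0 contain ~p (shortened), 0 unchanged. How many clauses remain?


Satisfied (removed): 2
Shortened (remain): 0
Unchanged (remain): 0
Remaining = 0 + 0 = 0

0


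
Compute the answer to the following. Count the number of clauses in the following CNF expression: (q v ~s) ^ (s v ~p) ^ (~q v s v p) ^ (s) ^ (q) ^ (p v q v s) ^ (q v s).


A CNF formula is a conjunction of clauses.
Clauses are separated by ^.
Counting the conjuncts: 7 clauses.

7


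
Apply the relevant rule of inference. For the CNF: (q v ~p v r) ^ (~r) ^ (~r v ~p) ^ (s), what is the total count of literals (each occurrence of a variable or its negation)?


Counting literals in each clause:
Clause 1: 3 literal(s)
Clause 2: 1 literal(s)
Clause 3: 2 literal(s)
Clause 4: 1 literal(s)
Total = 7

7


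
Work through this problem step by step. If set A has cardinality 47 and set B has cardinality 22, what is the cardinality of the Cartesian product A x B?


The Cartesian product A x B contains all ordered pairs (a, b).
|A x B| = |A| * |B| = 47 * 22 = 1034

1034


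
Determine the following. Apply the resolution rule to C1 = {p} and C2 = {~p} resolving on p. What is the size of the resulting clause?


Remove p from C1 and ~p from C2.
C1 remainder: {}
C2 remainder: {}
Union (resolvent): {} (empty clause)
Resolvent has 0 literal(s).

0


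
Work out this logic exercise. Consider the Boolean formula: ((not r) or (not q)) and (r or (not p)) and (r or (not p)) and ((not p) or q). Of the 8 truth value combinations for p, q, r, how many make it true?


Evaluate all 8 assignments for p, q, r:
p=0, q=0, r=0: 1
p=0, q=0, r=1: 1
p=0, q=1, r=0: 1
p=0, q=1, r=1: 0
p=1, q=0, r=0: 0
p=1, q=0, r=1: 0
p=1, q=1, r=0: 0
p=1, q=1, r=1: 0
Satisfying count = 3

3


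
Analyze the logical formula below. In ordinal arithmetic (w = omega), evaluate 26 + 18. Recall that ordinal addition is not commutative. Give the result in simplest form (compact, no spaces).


Compute 26 + 18.
Ordinal + is associative but NOT commutative; for finite n>0, n + w = w but w + n stays w+n.
Both operands finite; ordinal + agrees with natural +: 26 + 18 = 44.
Result = 44

44


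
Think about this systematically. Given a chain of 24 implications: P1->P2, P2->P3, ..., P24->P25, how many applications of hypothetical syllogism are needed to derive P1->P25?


With 24 implications in a chain connecting 25 propositions:
P1->P2, P2->P3, ..., P24->P25
Steps needed = (number of implications) - 1 = 24 - 1 = 23

23


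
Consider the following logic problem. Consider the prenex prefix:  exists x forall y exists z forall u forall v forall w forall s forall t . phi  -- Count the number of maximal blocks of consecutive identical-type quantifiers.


Quantifier-type sequence: E A E A A A A A  (A=forall, E=exists)
Group into maximal same-type runs:
  Ex1 | Ax1 | Ex1 | Ax5
Number of blocks = 4

4


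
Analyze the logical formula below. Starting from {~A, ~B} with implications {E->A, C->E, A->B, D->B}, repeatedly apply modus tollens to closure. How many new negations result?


Initial negated facts: {~A, ~B}
Apply modus tollens to closure:
  ~A and E->A  =>  ~E
  ~E and C->E  =>  ~C
  ~B and D->B  =>  ~D
Final negated: {~A, ~B, ~C, ~D, ~E}
New negations: {~C, ~D, ~E}
Count = 3

3


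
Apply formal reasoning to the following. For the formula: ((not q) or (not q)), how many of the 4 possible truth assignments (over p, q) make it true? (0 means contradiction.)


Check all 4 assignments:
p=0, q=0: 1
p=0, q=1: 0
p=1, q=0: 1
p=1, q=1: 0
Count of True = 2

2


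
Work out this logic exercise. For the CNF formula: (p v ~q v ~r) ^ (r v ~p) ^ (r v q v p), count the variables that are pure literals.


Check each variable for pure literal status:
p: mixed (not pure)
q: mixed (not pure)
r: mixed (not pure)
Pure literal count = 0

0


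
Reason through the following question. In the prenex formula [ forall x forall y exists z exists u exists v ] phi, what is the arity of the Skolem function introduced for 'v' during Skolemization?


Quantifier prefix: forall x forall y exists z exists u exists v
'v' is existentially quantified at position 5.
Universal variables preceding it: x, y
Skolem function arity = 2

2


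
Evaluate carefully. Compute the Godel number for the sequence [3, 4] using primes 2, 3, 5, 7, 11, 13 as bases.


Encode each element as an exponent of the corresponding prime:
  2^3 = 8
  3^4 = 81
Product = 8 * 81 = 648

648


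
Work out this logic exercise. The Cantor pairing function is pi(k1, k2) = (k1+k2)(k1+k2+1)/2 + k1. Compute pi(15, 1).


k1 + k2 = 16
(k1+k2)(k1+k2+1)/2 = 16 * 17 / 2 = 136
pi = 136 + 15 = 151

151


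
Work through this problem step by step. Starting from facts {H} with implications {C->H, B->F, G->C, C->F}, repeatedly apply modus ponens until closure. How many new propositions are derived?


Initial facts: {H}
Apply modus ponens to closure:
  (no implication fires)
Final known: {H}
New propositions: {(none)}
Count = 0

0


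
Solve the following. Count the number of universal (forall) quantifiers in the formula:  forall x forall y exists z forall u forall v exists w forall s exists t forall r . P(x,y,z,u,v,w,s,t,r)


Quantifier prefix: forall x forall y exists z forall u forall v exists w forall s exists t forall r
Mark each quantifier type:
  U U E U U E U E U
Universal count = 6, Existential count = 3
Asked for universal (forall) quantifiers: 6

6


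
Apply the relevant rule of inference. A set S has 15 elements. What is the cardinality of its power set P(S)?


The power set of a set with n elements has 2^n elements.
|P(S)| = 2^15 = 32768

32768


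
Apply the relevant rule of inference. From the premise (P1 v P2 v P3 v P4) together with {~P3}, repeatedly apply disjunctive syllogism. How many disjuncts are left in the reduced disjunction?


Original disjuncts (4): P1, P2, P3, P4
Negated (eliminate): ~P3
Remaining disjuncts: P1, P2, P4
Count = 4 - 1 = 3

3


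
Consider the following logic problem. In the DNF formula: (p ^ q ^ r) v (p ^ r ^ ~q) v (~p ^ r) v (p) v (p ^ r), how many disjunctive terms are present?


A DNF formula is a disjunction of terms (conjunctions).
Terms are separated by v.
Counting the disjuncts: 5 terms.

5


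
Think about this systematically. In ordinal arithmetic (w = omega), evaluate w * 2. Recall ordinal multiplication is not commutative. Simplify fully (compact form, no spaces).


Compute w * 2.
Ordinal * is associative and left-distributive over +, but NOT commutative; for finite n>1, n*w = w but w*n stays w*n.
w * 2 means 2 copies of w concatenated: w*2.
Result = w*2

w*2


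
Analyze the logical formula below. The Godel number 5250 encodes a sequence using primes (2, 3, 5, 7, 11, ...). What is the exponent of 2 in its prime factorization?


Factorize 5250 by dividing by 2 repeatedly.
Division steps: 2 divides 5250 exactly 1 time(s).
Exponent of 2 = 1

1


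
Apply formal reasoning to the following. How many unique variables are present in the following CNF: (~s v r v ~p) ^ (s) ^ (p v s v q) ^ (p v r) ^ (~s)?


Identify each variable that appears in the formula.
Variables found: p, q, r, s
Count = 4

4


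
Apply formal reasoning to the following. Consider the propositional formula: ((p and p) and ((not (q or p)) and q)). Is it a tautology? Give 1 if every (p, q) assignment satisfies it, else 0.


Check all 4 assignments:
p=0, q=0: 0
p=0, q=1: 0
p=1, q=0: 0
p=1, q=1: 0
Satisfying count = 0/4.
Tautology iff count = 4: no.

0


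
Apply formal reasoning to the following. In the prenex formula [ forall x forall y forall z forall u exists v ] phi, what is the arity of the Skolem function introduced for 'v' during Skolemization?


Quantifier prefix: forall x forall y forall z forall u exists v
'v' is existentially quantified at position 5.
Universal variables preceding it: x, y, z, u
Skolem function arity = 4

4


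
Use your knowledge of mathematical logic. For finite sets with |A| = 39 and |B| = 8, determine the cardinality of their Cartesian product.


The Cartesian product A x B contains all ordered pairs (a, b).
|A x B| = |A| * |B| = 39 * 8 = 312

312


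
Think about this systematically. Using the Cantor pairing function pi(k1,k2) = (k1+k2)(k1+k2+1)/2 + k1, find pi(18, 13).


k1 + k2 = 31
(k1+k2)(k1+k2+1)/2 = 31 * 32 / 2 = 496
pi = 496 + 18 = 514

514


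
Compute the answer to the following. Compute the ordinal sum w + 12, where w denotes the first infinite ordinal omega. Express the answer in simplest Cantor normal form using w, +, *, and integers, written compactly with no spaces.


Compute w + 12.
Ordinal + is associative but NOT commutative; for finite n>0, n + w = w but w + n stays w+n.
w + 12 is already in normal form (a successor ordinal beyond w).
Result = w+12

w+12


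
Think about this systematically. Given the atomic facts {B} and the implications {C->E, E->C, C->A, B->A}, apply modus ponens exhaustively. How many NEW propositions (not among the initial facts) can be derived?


Initial facts: {B}
Apply modus ponens to closure:
  B and B->A  =>  A
Final known: {A, B}
New propositions: {A}
Count = 1

1


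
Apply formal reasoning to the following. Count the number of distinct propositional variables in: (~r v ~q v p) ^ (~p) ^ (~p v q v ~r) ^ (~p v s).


Identify each variable that appears in the formula.
Variables found: p, q, r, s
Count = 4

4


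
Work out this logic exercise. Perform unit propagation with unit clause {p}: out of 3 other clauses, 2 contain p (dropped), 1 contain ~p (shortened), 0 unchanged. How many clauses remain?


Satisfied (removed): 2
Shortened (remain): 1
Unchanged (remain): 0
Remaining = 1 + 0 = 1

1


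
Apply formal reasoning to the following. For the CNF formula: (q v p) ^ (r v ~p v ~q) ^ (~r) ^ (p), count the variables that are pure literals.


Check each variable for pure literal status:
p: mixed (not pure)
q: mixed (not pure)
r: mixed (not pure)
Pure literal count = 0

0


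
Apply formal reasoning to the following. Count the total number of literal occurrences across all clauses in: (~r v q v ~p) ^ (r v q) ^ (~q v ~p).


Counting literals in each clause:
Clause 1: 3 literal(s)
Clause 2: 2 literal(s)
Clause 3: 2 literal(s)
Total = 7

7


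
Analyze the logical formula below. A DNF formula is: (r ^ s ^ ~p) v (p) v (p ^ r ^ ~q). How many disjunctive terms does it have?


A DNF formula is a disjunction of terms (conjunctions).
Terms are separated by v.
Counting the disjuncts: 3 terms.

3


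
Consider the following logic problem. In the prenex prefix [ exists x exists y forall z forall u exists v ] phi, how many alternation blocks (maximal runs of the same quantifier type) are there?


Quantifier-type sequence: E E A A E  (A=forall, E=exists)
Group into maximal same-type runs:
  Ex2 | Ax2 | Ex1
Number of blocks = 3

3


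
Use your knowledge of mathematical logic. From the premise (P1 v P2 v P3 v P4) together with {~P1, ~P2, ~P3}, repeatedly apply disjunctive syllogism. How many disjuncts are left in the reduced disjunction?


Original disjuncts (4): P1, P2, P3, P4
Negated (eliminate): ~P1, ~P2, ~P3
Remaining disjuncts: P4
Count = 4 - 3 = 1

1


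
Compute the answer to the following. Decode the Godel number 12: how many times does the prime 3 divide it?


Factorize 12 by dividing by 3 repeatedly.
Division steps: 3 divides 12 exactly 1 time(s).
Exponent of 3 = 1

1


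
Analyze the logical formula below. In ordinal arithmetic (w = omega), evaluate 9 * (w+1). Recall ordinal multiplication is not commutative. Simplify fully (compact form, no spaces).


Compute 9 * (w+1).
Ordinal * is associative and left-distributive over +, but NOT commutative; for finite n>1, n*w = w but w*n stays w*n.
By left-distributivity: 9 * (w+1) = 9*w + 9*1 = w + 9 = w+9.
Result = w+9

w+9


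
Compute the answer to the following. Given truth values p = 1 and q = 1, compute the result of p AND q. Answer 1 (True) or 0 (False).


p = 1, q = 1
Operation: p AND q
Evaluate: 1 AND 1 = 1

1


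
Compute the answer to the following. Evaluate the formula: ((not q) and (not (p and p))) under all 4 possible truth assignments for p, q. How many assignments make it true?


Check all 4 assignments:
p=0, q=0: 1
p=0, q=1: 0
p=1, q=0: 0
p=1, q=1: 0
Count of True = 1

1


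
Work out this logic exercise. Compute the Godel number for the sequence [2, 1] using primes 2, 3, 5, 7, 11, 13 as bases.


Encode each element as an exponent of the corresponding prime:
  2^2 = 4
  3^1 = 3
Product = 4 * 3 = 12

12


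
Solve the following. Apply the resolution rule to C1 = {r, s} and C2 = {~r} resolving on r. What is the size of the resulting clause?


Remove r from C1 and ~r from C2.
C1 remainder: {s}
C2 remainder: {}
Union (resolvent): {s}
Resolvent has 1 literal(s).

1


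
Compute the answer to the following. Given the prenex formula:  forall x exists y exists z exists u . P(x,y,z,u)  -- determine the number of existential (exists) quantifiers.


Quantifier prefix: forall x exists y exists z exists u
Mark each quantifier type:
  U E E E
Universal count = 1, Existential count = 3
Asked for existential (exists) quantifiers: 3

3


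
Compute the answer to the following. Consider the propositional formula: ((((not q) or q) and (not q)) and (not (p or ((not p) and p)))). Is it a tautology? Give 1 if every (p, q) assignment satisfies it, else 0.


Check all 4 assignments:
p=0, q=0: 1
p=0, q=1: 0
p=1, q=0: 0
p=1, q=1: 0
Satisfying count = 1/4.
Tautology iff count = 4: no.

0


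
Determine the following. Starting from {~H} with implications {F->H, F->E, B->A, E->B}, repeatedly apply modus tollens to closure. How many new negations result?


Initial negated facts: {~H}
Apply modus tollens to closure:
  ~H and F->H  =>  ~F
Final negated: {~F, ~H}
New negations: {~F}
Count = 1

1


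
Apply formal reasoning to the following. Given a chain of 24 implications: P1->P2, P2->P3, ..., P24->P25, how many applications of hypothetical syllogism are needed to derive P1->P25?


With 24 implications in a chain connecting 25 propositions:
P1->P2, P2->P3, ..., P24->P25
Steps needed = (number of implications) - 1 = 24 - 1 = 23

23


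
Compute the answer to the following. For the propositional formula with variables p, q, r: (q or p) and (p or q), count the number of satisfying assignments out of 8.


Evaluate all 8 assignments for p, q, r:
p=0, q=0, r=0: 0
p=0, q=0, r=1: 0
p=0, q=1, r=0: 1
p=0, q=1, r=1: 1
p=1, q=0, r=0: 1
p=1, q=0, r=1: 1
p=1, q=1, r=0: 1
p=1, q=1, r=1: 1
Satisfying count = 6

6


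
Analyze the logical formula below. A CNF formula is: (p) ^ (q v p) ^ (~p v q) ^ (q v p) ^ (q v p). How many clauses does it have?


A CNF formula is a conjunction of clauses.
Clauses are separated by ^.
Counting the conjuncts: 5 clauses.

5


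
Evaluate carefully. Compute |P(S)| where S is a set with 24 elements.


The power set of a set with n elements has 2^n elements.
|P(S)| = 2^24 = 16777216

16777216


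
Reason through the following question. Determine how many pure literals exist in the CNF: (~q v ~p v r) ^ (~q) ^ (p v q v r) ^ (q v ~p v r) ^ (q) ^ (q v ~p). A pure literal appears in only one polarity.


Check each variable for pure literal status:
p: mixed (not pure)
q: mixed (not pure)
r: pure positive
Pure literal count = 1

1


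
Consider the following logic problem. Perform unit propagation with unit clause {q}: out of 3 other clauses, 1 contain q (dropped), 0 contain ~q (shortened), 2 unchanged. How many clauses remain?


Satisfied (removed): 1
Shortened (remain): 0
Unchanged (remain): 2
Remaining = 0 + 2 = 2

2


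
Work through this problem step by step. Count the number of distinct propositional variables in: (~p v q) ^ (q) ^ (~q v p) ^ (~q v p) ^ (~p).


Identify each variable that appears in the formula.
Variables found: p, q
Count = 2

2


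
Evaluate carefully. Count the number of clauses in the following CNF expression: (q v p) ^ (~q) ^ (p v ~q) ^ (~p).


A CNF formula is a conjunction of clauses.
Clauses are separated by ^.
Counting the conjuncts: 4 clauses.

4


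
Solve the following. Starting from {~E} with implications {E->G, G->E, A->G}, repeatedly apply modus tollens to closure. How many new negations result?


Initial negated facts: {~E}
Apply modus tollens to closure:
  ~E and G->E  =>  ~G
  ~G and A->G  =>  ~A
Final negated: {~A, ~E, ~G}
New negations: {~A, ~G}
Count = 2

2


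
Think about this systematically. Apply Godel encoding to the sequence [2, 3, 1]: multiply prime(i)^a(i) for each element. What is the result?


Encode each element as an exponent of the corresponding prime:
  2^2 = 4
  3^3 = 27
  5^1 = 5
Product = 4 * 27 * 5 = 540

540


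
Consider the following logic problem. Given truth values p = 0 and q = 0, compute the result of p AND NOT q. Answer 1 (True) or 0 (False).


p = 0, q = 0
Operation: p AND NOT q
Evaluate: 0 AND NOT 0 = 0

0


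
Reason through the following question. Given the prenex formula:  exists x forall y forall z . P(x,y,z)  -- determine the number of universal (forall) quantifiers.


Quantifier prefix: exists x forall y forall z
Mark each quantifier type:
  E U U
Universal count = 2, Existential count = 1
Asked for universal (forall) quantifiers: 2

2


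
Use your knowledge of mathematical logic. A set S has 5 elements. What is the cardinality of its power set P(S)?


The power set of a set with n elements has 2^n elements.
|P(S)| = 2^5 = 32

32


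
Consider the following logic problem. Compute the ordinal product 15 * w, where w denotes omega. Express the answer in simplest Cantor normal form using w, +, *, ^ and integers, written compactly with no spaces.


Compute 15 * w.
Ordinal * is associative and left-distributive over +, but NOT commutative; for finite n>1, n*w = w but w*n stays w*n.
For finite n>0, n * w = sup{n*k : k<w} = w. So 15 * w = w.
Result = w

w


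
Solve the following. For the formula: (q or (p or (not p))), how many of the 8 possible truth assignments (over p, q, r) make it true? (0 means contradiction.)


Check all 8 assignments:
p=0, q=0, r=0: 1
p=0, q=0, r=1: 1
p=0, q=1, r=0: 1
p=0, q=1, r=1: 1
p=1, q=0, r=0: 1
p=1, q=0, r=1: 1
p=1, q=1, r=0: 1
p=1, q=1, r=1: 1
Count of True = 8

8


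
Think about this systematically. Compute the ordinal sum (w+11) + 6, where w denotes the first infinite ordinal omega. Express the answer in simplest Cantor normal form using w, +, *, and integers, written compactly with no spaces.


Compute (w+11) + 6.
Ordinal + is associative but NOT commutative; for finite n>0, n + w = w but w + n stays w+n.
By associativity: (w+11) + 6 = w + (11+6) = w+17.
Result = w+17

w+17


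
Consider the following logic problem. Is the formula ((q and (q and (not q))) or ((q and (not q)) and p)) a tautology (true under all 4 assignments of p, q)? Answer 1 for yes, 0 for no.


Check all 4 assignments:
p=0, q=0: 0
p=0, q=1: 0
p=1, q=0: 0
p=1, q=1: 0
Satisfying count = 0/4.
Tautology iff count = 4: no.

0


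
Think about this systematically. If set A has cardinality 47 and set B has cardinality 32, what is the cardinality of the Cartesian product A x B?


The Cartesian product A x B contains all ordered pairs (a, b).
|A x B| = |A| * |B| = 47 * 32 = 1504

1504


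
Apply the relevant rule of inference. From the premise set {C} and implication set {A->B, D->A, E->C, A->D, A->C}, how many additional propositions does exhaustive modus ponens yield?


Initial facts: {C}
Apply modus ponens to closure:
  (no implication fires)
Final known: {C}
New propositions: {(none)}
Count = 0

0


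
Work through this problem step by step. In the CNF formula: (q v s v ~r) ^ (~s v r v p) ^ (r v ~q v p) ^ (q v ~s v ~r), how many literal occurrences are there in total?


Counting literals in each clause:
Clause 1: 3 literal(s)
Clause 2: 3 literal(s)
Clause 3: 3 literal(s)
Clause 4: 3 literal(s)
Total = 12

12


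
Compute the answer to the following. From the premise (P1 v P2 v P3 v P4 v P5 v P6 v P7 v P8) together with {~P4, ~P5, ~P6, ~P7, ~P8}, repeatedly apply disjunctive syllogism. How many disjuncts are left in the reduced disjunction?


Original disjuncts (8): P1, P2, P3, P4, P5, P6, P7, P8
Negated (eliminate): ~P4, ~P5, ~P6, ~P7, ~P8
Remaining disjuncts: P1, P2, P3
Count = 8 - 5 = 3

3


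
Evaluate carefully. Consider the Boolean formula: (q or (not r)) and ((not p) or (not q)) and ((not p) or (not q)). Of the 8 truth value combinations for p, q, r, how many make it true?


Evaluate all 8 assignments for p, q, r:
p=0, q=0, r=0: 1
p=0, q=0, r=1: 0
p=0, q=1, r=0: 1
p=0, q=1, r=1: 1
p=1, q=0, r=0: 1
p=1, q=0, r=1: 0
p=1, q=1, r=0: 0
p=1, q=1, r=1: 0
Satisfying count = 4

4


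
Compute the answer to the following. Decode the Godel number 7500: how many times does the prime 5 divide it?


Factorize 7500 by dividing by 5 repeatedly.
Division steps: 5 divides 7500 exactly 4 time(s).
Exponent of 5 = 4

4


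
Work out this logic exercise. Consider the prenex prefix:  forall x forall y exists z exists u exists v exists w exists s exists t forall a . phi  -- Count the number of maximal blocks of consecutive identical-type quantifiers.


Quantifier-type sequence: A A E E E E E E A  (A=forall, E=exists)
Group into maximal same-type runs:
  Ax2 | Ex6 | Ax1
Number of blocks = 3

3


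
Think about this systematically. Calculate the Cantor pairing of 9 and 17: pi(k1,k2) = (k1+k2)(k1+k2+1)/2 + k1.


k1 + k2 = 26
(k1+k2)(k1+k2+1)/2 = 26 * 27 / 2 = 351
pi = 351 + 9 = 360

360


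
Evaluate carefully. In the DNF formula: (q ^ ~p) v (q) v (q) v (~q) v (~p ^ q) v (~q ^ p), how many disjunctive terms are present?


A DNF formula is a disjunction of terms (conjunctions).
Terms are separated by v.
Counting the disjuncts: 6 terms.

6


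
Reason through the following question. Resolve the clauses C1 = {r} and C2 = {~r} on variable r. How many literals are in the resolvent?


Remove r from C1 and ~r from C2.
C1 remainder: {}
C2 remainder: {}
Union (resolvent): {} (empty clause)
Resolvent has 0 literal(s).

0


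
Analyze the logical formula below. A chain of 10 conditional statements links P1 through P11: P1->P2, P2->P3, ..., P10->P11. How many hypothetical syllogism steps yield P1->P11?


With 10 implications in a chain connecting 11 propositions:
P1->P2, P2->P3, ..., P10->P11
Steps needed = (number of implications) - 1 = 10 - 1 = 9

9


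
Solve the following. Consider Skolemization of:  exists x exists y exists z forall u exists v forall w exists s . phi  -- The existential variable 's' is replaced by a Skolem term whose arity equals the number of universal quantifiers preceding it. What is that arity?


Quantifier prefix: exists x exists y exists z forall u exists v forall w exists s
's' is existentially quantified at position 7.
Universal variables preceding it: u, w
Skolem function arity = 2

2


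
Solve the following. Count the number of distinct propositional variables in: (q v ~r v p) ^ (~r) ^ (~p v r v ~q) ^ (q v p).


Identify each variable that appears in the formula.
Variables found: p, q, r
Count = 3

3


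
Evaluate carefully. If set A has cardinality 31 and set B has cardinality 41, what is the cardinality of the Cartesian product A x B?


The Cartesian product A x B contains all ordered pairs (a, b).
|A x B| = |A| * |B| = 31 * 41 = 1271

1271


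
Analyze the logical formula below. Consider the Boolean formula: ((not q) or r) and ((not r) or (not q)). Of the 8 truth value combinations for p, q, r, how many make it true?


Evaluate all 8 assignments for p, q, r:
p=0, q=0, r=0: 1
p=0, q=0, r=1: 1
p=0, q=1, r=0: 0
p=0, q=1, r=1: 0
p=1, q=0, r=0: 1
p=1, q=0, r=1: 1
p=1, q=1, r=0: 0
p=1, q=1, r=1: 0
Satisfying count = 4

4


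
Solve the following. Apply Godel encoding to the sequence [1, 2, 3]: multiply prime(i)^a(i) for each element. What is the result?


Encode each element as an exponent of the corresponding prime:
  2^1 = 2
  3^2 = 9
  5^3 = 125
Product = 2 * 9 * 125 = 2250

2250


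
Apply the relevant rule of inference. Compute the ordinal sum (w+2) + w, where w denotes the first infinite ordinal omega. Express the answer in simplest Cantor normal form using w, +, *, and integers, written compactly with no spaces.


Compute (w+2) + w.
Ordinal + is associative but NOT commutative; for finite n>0, n + w = w but w + n stays w+n.
(w+2) + w = w + (2+w) = w + w = w*2 (the finite tail 2 is absorbed by the right w).
Result = w*2

w*2


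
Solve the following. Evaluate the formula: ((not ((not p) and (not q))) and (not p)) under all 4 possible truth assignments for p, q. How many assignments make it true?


Check all 4 assignments:
p=0, q=0: 0
p=0, q=1: 1
p=1, q=0: 0
p=1, q=1: 0
Count of True = 1

1


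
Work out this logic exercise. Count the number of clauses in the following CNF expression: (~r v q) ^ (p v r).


A CNF formula is a conjunction of clauses.
Clauses are separated by ^.
Counting the conjuncts: 2 clauses.

2


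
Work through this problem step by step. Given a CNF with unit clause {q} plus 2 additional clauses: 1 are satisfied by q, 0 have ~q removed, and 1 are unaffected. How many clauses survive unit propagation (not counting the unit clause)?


Satisfied (removed): 1
Shortened (remain): 0
Unchanged (remain): 1
Remaining = 0 + 1 = 1

1


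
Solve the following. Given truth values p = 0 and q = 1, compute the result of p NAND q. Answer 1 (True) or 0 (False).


p = 0, q = 1
Operation: p NAND q
Evaluate: 0 NAND 1 = 1

1


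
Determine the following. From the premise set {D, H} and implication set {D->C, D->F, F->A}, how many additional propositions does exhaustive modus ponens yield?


Initial facts: {D, H}
Apply modus ponens to closure:
  D and D->C  =>  C
  D and D->F  =>  F
  F and F->A  =>  A
Final known: {A, C, D, F, H}
New propositions: {A, C, F}
Count = 3

3


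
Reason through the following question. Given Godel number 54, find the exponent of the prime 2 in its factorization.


Factorize 54 by dividing by 2 repeatedly.
Division steps: 2 divides 54 exactly 1 time(s).
Exponent of 2 = 1

1


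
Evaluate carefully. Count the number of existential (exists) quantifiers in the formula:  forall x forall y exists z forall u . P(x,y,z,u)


Quantifier prefix: forall x forall y exists z forall u
Mark each quantifier type:
  U U E U
Universal count = 3, Existential count = 1
Asked for existential (exists) quantifiers: 1

1


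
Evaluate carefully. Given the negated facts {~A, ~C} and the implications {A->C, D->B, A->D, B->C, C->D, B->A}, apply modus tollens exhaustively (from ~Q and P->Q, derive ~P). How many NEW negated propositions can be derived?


Initial negated facts: {~A, ~C}
Apply modus tollens to closure:
  ~C and B->C  =>  ~B
  ~B and D->B  =>  ~D
Final negated: {~A, ~B, ~C, ~D}
New negations: {~B, ~D}
Count = 2

2


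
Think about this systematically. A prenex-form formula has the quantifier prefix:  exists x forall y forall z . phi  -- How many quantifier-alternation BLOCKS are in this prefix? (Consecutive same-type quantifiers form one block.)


Quantifier-type sequence: E A A  (A=forall, E=exists)
Group into maximal same-type runs:
  Ex1 | Ax2
Number of blocks = 2

2
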